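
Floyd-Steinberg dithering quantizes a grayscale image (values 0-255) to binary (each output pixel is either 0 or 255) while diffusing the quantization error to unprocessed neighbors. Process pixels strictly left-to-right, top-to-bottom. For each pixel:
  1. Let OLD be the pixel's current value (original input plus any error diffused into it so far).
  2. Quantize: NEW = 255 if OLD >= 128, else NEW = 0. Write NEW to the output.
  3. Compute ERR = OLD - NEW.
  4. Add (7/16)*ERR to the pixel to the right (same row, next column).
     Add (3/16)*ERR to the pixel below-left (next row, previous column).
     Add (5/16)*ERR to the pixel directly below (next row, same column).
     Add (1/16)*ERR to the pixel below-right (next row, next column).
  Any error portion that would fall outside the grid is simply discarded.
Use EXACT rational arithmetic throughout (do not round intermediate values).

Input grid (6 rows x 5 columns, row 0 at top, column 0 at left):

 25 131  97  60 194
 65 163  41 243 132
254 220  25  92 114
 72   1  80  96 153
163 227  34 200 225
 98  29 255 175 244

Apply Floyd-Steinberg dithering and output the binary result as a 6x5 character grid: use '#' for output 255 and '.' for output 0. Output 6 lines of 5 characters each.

Answer: .#..#
.#.##
##...
...##
##.##
..###

Derivation:
(0,0): OLD=25 → NEW=0, ERR=25
(0,1): OLD=2271/16 → NEW=255, ERR=-1809/16
(0,2): OLD=12169/256 → NEW=0, ERR=12169/256
(0,3): OLD=330943/4096 → NEW=0, ERR=330943/4096
(0,4): OLD=15030585/65536 → NEW=255, ERR=-1681095/65536
(1,0): OLD=13213/256 → NEW=0, ERR=13213/256
(1,1): OLD=329163/2048 → NEW=255, ERR=-193077/2048
(1,2): OLD=1487143/65536 → NEW=0, ERR=1487143/65536
(1,3): OLD=72440347/262144 → NEW=255, ERR=5593627/262144
(1,4): OLD=580361969/4194304 → NEW=255, ERR=-489185551/4194304
(2,0): OLD=8272361/32768 → NEW=255, ERR=-83479/32768
(2,1): OLD=206469651/1048576 → NEW=255, ERR=-60917229/1048576
(2,2): OLD=80249337/16777216 → NEW=0, ERR=80249337/16777216
(2,3): OLD=21558249947/268435456 → NEW=0, ERR=21558249947/268435456
(2,4): OLD=489722519101/4294967296 → NEW=0, ERR=489722519101/4294967296
(3,0): OLD=1011851225/16777216 → NEW=0, ERR=1011851225/16777216
(3,1): OLD=1338011237/134217728 → NEW=0, ERR=1338011237/134217728
(3,2): OLD=417829427175/4294967296 → NEW=0, ERR=417829427175/4294967296
(3,3): OLD=1592030892527/8589934592 → NEW=255, ERR=-598402428433/8589934592
(3,4): OLD=22426432071499/137438953472 → NEW=255, ERR=-12620501063861/137438953472
(4,0): OLD=394527917335/2147483648 → NEW=255, ERR=-153080412905/2147483648
(4,1): OLD=15182799431447/68719476736 → NEW=255, ERR=-2340667136233/68719476736
(4,2): OLD=40748483035705/1099511627776 → NEW=0, ERR=40748483035705/1099511627776
(4,3): OLD=3224771343760151/17592186044416 → NEW=255, ERR=-1261236097565929/17592186044416
(4,4): OLD=45200568222634273/281474976710656 → NEW=255, ERR=-26575550838583007/281474976710656
(5,0): OLD=76237272048549/1099511627776 → NEW=0, ERR=76237272048549/1099511627776
(5,1): OLD=450224603214511/8796093022208 → NEW=0, ERR=450224603214511/8796093022208
(5,2): OLD=76956223069503399/281474976710656 → NEW=255, ERR=5180104008286119/281474976710656
(5,3): OLD=163549183545989193/1125899906842624 → NEW=255, ERR=-123555292698879927/1125899906842624
(5,4): OLD=2918396060405565011/18014398509481984 → NEW=255, ERR=-1675275559512340909/18014398509481984
Row 0: .#..#
Row 1: .#.##
Row 2: ##...
Row 3: ...##
Row 4: ##.##
Row 5: ..###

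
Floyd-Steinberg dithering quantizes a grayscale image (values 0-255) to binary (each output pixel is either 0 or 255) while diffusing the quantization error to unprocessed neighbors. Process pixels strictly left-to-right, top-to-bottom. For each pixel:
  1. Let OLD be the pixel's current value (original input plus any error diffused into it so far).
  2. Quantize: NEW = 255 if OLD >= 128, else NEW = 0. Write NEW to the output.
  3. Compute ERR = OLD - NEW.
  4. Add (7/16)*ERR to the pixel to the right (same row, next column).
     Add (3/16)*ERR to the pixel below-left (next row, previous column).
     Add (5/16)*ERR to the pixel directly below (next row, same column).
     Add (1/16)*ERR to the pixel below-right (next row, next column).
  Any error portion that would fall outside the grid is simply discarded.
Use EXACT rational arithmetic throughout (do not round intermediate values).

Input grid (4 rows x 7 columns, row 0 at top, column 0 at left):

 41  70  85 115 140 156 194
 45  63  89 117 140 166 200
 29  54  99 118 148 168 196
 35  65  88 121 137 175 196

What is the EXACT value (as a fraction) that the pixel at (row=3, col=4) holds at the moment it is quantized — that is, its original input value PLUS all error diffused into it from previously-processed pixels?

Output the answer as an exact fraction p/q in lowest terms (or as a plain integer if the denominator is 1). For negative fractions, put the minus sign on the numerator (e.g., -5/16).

(0,0): OLD=41 → NEW=0, ERR=41
(0,1): OLD=1407/16 → NEW=0, ERR=1407/16
(0,2): OLD=31609/256 → NEW=0, ERR=31609/256
(0,3): OLD=692303/4096 → NEW=255, ERR=-352177/4096
(0,4): OLD=6709801/65536 → NEW=0, ERR=6709801/65536
(0,5): OLD=210546463/1048576 → NEW=255, ERR=-56840417/1048576
(0,6): OLD=2856896985/16777216 → NEW=255, ERR=-1421293095/16777216
(1,0): OLD=19021/256 → NEW=0, ERR=19021/256
(1,1): OLD=304539/2048 → NEW=255, ERR=-217701/2048
(1,2): OLD=4617271/65536 → NEW=0, ERR=4617271/65536
(1,3): OLD=38762859/262144 → NEW=255, ERR=-28083861/262144
(1,4): OLD=1838567649/16777216 → NEW=0, ERR=1838567649/16777216
(1,5): OLD=25168427825/134217728 → NEW=255, ERR=-9057092815/134217728
(1,6): OLD=301969782719/2147483648 → NEW=255, ERR=-245638547521/2147483648
(2,0): OLD=1058009/32768 → NEW=0, ERR=1058009/32768
(2,1): OLD=55324259/1048576 → NEW=0, ERR=55324259/1048576
(2,2): OLD=1969126633/16777216 → NEW=0, ERR=1969126633/16777216
(2,3): OLD=21585079521/134217728 → NEW=255, ERR=-12640441119/134217728
(2,4): OLD=130668491377/1073741824 → NEW=0, ERR=130668491377/1073741824
(2,5): OLD=6375648516411/34359738368 → NEW=255, ERR=-2386084767429/34359738368
(2,6): OLD=69079846587725/549755813888 → NEW=0, ERR=69079846587725/549755813888
(3,0): OLD=922456777/16777216 → NEW=0, ERR=922456777/16777216
(3,1): OLD=17390261653/134217728 → NEW=255, ERR=-16835258987/134217728
(3,2): OLD=59528497615/1073741824 → NEW=0, ERR=59528497615/1073741824
(3,3): OLD=626968897113/4294967296 → NEW=255, ERR=-468247763367/4294967296
(3,4): OLD=59607423145673/549755813888 → NEW=0, ERR=59607423145673/549755813888
Target (3,4): original=137, with diffused error = 59607423145673/549755813888

Answer: 59607423145673/549755813888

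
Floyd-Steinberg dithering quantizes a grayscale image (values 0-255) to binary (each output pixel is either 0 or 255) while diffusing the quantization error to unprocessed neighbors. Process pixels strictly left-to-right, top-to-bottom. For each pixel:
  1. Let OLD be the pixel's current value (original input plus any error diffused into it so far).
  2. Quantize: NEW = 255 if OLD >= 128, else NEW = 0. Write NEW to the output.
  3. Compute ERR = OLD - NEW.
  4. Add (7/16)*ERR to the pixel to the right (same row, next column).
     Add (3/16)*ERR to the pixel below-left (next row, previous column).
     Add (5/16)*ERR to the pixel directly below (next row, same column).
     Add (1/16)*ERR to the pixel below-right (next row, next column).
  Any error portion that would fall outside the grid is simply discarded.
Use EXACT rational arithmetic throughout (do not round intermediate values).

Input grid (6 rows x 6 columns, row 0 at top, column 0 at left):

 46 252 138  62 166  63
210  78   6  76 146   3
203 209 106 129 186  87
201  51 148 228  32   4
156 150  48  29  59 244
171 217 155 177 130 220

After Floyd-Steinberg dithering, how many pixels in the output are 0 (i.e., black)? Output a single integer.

(0,0): OLD=46 → NEW=0, ERR=46
(0,1): OLD=2177/8 → NEW=255, ERR=137/8
(0,2): OLD=18623/128 → NEW=255, ERR=-14017/128
(0,3): OLD=28857/2048 → NEW=0, ERR=28857/2048
(0,4): OLD=5641487/32768 → NEW=255, ERR=-2714353/32768
(0,5): OLD=14029673/524288 → NEW=0, ERR=14029673/524288
(1,0): OLD=29131/128 → NEW=255, ERR=-3509/128
(1,1): OLD=54989/1024 → NEW=0, ERR=54989/1024
(1,2): OLD=-33263/32768 → NEW=0, ERR=-33263/32768
(1,3): OLD=7547549/131072 → NEW=0, ERR=7547549/131072
(1,4): OLD=1268396311/8388608 → NEW=255, ERR=-870698729/8388608
(1,5): OLD=-5264738447/134217728 → NEW=0, ERR=-5264738447/134217728
(2,0): OLD=3350559/16384 → NEW=255, ERR=-827361/16384
(2,1): OLD=105793285/524288 → NEW=255, ERR=-27900155/524288
(2,2): OLD=809955279/8388608 → NEW=0, ERR=809955279/8388608
(2,3): OLD=11389189015/67108864 → NEW=255, ERR=-5723571305/67108864
(2,4): OLD=241580536773/2147483648 → NEW=0, ERR=241580536773/2147483648
(2,5): OLD=4036283045043/34359738368 → NEW=0, ERR=4036283045043/34359738368
(3,0): OLD=1470031983/8388608 → NEW=255, ERR=-669063057/8388608
(3,1): OLD=967953667/67108864 → NEW=0, ERR=967953667/67108864
(3,2): OLD=88672871513/536870912 → NEW=255, ERR=-48229211047/536870912
(3,3): OLD=6499921191531/34359738368 → NEW=255, ERR=-2261812092309/34359738368
(3,4): OLD=15132162483531/274877906944 → NEW=0, ERR=15132162483531/274877906944
(3,5): OLD=315890953937797/4398046511104 → NEW=0, ERR=315890953937797/4398046511104
(4,0): OLD=143645063265/1073741824 → NEW=255, ERR=-130159101855/1073741824
(4,1): OLD=1368287620397/17179869184 → NEW=0, ERR=1368287620397/17179869184
(4,2): OLD=23821114217719/549755813888 → NEW=0, ERR=23821114217719/549755813888
(4,3): OLD=282295792572403/8796093022208 → NEW=0, ERR=282295792572403/8796093022208
(4,4): OLD=14017050186331811/140737488355328 → NEW=0, ERR=14017050186331811/140737488355328
(4,5): OLD=705848725665138581/2251799813685248 → NEW=255, ERR=131639773175400341/2251799813685248
(5,0): OLD=40696256800215/274877906944 → NEW=255, ERR=-29397609470505/274877906944
(5,1): OLD=1720933554998983/8796093022208 → NEW=255, ERR=-522070165664057/8796093022208
(5,2): OLD=10806479656102717/70368744177664 → NEW=255, ERR=-7137550109201603/70368744177664
(5,3): OLD=369375884697990191/2251799813685248 → NEW=255, ERR=-204833067791748049/2251799813685248
(5,4): OLD=604807899406795071/4503599627370496 → NEW=255, ERR=-543610005572681409/4503599627370496
(5,5): OLD=13812343987051997419/72057594037927936 → NEW=255, ERR=-4562342492619626261/72057594037927936
Output grid:
  Row 0: .##.#.  (3 black, running=3)
  Row 1: #...#.  (4 black, running=7)
  Row 2: ##.#..  (3 black, running=10)
  Row 3: #.##..  (3 black, running=13)
  Row 4: #....#  (4 black, running=17)
  Row 5: ######  (0 black, running=17)

Answer: 17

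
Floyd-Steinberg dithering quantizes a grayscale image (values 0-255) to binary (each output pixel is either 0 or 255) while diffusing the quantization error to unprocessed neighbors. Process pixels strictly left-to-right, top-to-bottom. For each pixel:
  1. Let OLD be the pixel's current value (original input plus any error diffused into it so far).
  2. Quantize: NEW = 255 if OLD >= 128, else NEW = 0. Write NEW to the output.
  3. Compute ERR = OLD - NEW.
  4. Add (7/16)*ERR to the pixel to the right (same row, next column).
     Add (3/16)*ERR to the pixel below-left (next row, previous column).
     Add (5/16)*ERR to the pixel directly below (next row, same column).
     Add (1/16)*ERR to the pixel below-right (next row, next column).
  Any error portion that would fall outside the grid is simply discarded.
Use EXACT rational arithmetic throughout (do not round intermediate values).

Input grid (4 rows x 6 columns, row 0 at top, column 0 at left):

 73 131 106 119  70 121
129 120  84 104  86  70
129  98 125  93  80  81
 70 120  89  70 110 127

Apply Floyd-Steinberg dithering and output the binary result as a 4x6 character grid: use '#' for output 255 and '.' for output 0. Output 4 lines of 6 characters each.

(0,0): OLD=73 → NEW=0, ERR=73
(0,1): OLD=2607/16 → NEW=255, ERR=-1473/16
(0,2): OLD=16825/256 → NEW=0, ERR=16825/256
(0,3): OLD=605199/4096 → NEW=255, ERR=-439281/4096
(0,4): OLD=1512553/65536 → NEW=0, ERR=1512553/65536
(0,5): OLD=137465567/1048576 → NEW=255, ERR=-129921313/1048576
(1,0): OLD=34445/256 → NEW=255, ERR=-30835/256
(1,1): OLD=113499/2048 → NEW=0, ERR=113499/2048
(1,2): OLD=6745079/65536 → NEW=0, ERR=6745079/65536
(1,3): OLD=32492459/262144 → NEW=0, ERR=32492459/262144
(1,4): OLD=1971413793/16777216 → NEW=0, ERR=1971413793/16777216
(1,5): OLD=22583886999/268435456 → NEW=0, ERR=22583886999/268435456
(2,0): OLD=3334169/32768 → NEW=0, ERR=3334169/32768
(2,1): OLD=179940131/1048576 → NEW=255, ERR=-87446749/1048576
(2,2): OLD=2472652073/16777216 → NEW=255, ERR=-1805538007/16777216
(2,3): OLD=15182149921/134217728 → NEW=0, ERR=15182149921/134217728
(2,4): OLD=814884525027/4294967296 → NEW=255, ERR=-280332135453/4294967296
(2,5): OLD=5915345558373/68719476736 → NEW=0, ERR=5915345558373/68719476736
(3,0): OLD=1445531913/16777216 → NEW=0, ERR=1445531913/16777216
(3,1): OLD=15812859349/134217728 → NEW=0, ERR=15812859349/134217728
(3,2): OLD=131973902863/1073741824 → NEW=0, ERR=131973902863/1073741824
(3,3): OLD=9631562502893/68719476736 → NEW=255, ERR=-7891904064787/68719476736
(3,4): OLD=34397838600141/549755813888 → NEW=0, ERR=34397838600141/549755813888
(3,5): OLD=1558619993018339/8796093022208 → NEW=255, ERR=-684383727644701/8796093022208
Row 0: .#.#.#
Row 1: #.....
Row 2: .##.#.
Row 3: ...#.#

Answer: .#.#.#
#.....
.##.#.
...#.#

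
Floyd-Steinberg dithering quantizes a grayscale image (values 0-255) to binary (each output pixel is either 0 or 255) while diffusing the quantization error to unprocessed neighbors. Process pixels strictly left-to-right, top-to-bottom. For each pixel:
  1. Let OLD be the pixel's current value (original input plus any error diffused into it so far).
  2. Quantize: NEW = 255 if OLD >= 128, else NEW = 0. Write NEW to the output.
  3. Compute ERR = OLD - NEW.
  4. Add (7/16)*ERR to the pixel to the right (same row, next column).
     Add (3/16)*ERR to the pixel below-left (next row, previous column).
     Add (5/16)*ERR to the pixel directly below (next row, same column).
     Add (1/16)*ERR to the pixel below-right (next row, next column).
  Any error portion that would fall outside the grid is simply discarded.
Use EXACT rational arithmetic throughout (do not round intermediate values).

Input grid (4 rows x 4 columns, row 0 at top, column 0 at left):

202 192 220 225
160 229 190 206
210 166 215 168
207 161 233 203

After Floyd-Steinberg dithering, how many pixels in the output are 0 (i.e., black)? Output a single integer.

(0,0): OLD=202 → NEW=255, ERR=-53
(0,1): OLD=2701/16 → NEW=255, ERR=-1379/16
(0,2): OLD=46667/256 → NEW=255, ERR=-18613/256
(0,3): OLD=791309/4096 → NEW=255, ERR=-253171/4096
(1,0): OLD=32583/256 → NEW=0, ERR=32583/256
(1,1): OLD=493169/2048 → NEW=255, ERR=-29071/2048
(1,2): OLD=9443269/65536 → NEW=255, ERR=-7268411/65536
(1,3): OLD=140109171/1048576 → NEW=255, ERR=-127277709/1048576
(2,0): OLD=8097387/32768 → NEW=255, ERR=-258453/32768
(2,1): OLD=152329929/1048576 → NEW=255, ERR=-115056951/1048576
(2,2): OLD=227939053/2097152 → NEW=0, ERR=227939053/2097152
(2,3): OLD=5727351705/33554432 → NEW=255, ERR=-2829028455/33554432
(3,0): OLD=3086360379/16777216 → NEW=255, ERR=-1191829701/16777216
(3,1): OLD=31008953765/268435456 → NEW=0, ERR=31008953765/268435456
(3,2): OLD=1266319787867/4294967296 → NEW=255, ERR=171103127387/4294967296
(3,3): OLD=13804016638461/68719476736 → NEW=255, ERR=-3719449929219/68719476736
Output grid:
  Row 0: ####  (0 black, running=0)
  Row 1: .###  (1 black, running=1)
  Row 2: ##.#  (1 black, running=2)
  Row 3: #.##  (1 black, running=3)

Answer: 3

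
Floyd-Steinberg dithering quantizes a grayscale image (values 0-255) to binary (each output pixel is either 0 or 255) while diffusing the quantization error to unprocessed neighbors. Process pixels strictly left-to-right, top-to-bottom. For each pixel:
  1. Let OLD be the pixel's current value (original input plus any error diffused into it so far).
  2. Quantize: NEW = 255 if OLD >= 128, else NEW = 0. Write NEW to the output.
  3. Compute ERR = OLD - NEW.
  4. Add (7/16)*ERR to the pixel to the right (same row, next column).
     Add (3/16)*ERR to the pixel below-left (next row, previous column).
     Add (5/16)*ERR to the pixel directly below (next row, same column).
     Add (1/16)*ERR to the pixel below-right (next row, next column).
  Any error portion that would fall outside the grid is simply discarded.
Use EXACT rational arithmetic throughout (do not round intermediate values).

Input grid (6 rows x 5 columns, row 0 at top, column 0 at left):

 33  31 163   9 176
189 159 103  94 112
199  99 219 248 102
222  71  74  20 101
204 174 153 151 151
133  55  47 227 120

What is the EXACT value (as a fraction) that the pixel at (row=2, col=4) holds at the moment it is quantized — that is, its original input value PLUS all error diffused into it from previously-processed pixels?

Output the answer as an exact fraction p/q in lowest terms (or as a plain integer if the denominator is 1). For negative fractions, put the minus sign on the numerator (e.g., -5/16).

Answer: 687592624501/4294967296

Derivation:
(0,0): OLD=33 → NEW=0, ERR=33
(0,1): OLD=727/16 → NEW=0, ERR=727/16
(0,2): OLD=46817/256 → NEW=255, ERR=-18463/256
(0,3): OLD=-92377/4096 → NEW=0, ERR=-92377/4096
(0,4): OLD=10887697/65536 → NEW=255, ERR=-5823983/65536
(1,0): OLD=53205/256 → NEW=255, ERR=-12075/256
(1,1): OLD=288979/2048 → NEW=255, ERR=-233261/2048
(1,2): OLD=1916495/65536 → NEW=0, ERR=1916495/65536
(1,3): OLD=20598243/262144 → NEW=0, ERR=20598243/262144
(1,4): OLD=491557961/4194304 → NEW=0, ERR=491557961/4194304
(2,0): OLD=5338049/32768 → NEW=255, ERR=-3017791/32768
(2,1): OLD=26896475/1048576 → NEW=0, ERR=26896475/1048576
(2,2): OLD=4143554513/16777216 → NEW=255, ERR=-134635567/16777216
(2,3): OLD=78610300131/268435456 → NEW=255, ERR=10159258851/268435456
(2,4): OLD=687592624501/4294967296 → NEW=255, ERR=-407624035979/4294967296
Target (2,4): original=102, with diffused error = 687592624501/4294967296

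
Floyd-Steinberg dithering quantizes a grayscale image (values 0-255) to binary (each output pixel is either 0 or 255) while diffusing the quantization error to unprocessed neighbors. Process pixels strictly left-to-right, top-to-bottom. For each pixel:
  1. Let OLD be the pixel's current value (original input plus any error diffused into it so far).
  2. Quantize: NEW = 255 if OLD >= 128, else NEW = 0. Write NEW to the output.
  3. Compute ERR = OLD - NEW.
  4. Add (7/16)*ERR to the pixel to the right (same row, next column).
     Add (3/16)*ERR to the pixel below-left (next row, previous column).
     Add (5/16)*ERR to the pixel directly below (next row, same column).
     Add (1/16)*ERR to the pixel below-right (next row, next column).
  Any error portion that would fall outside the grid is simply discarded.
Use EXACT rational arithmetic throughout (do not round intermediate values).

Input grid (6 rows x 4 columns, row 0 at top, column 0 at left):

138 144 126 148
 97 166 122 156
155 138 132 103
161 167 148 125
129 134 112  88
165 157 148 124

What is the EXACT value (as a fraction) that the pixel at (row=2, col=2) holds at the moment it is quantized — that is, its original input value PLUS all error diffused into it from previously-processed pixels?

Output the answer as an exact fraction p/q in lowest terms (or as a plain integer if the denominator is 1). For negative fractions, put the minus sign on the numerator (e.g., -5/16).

(0,0): OLD=138 → NEW=255, ERR=-117
(0,1): OLD=1485/16 → NEW=0, ERR=1485/16
(0,2): OLD=42651/256 → NEW=255, ERR=-22629/256
(0,3): OLD=447805/4096 → NEW=0, ERR=447805/4096
(1,0): OLD=19927/256 → NEW=0, ERR=19927/256
(1,1): OLD=420193/2048 → NEW=255, ERR=-102047/2048
(1,2): OLD=6479989/65536 → NEW=0, ERR=6479989/65536
(1,3): OLD=238969155/1048576 → NEW=255, ERR=-28417725/1048576
(2,0): OLD=5569979/32768 → NEW=255, ERR=-2785861/32768
(2,1): OLD=113915193/1048576 → NEW=0, ERR=113915193/1048576
(2,2): OLD=424112093/2097152 → NEW=255, ERR=-110661667/2097152
Target (2,2): original=132, with diffused error = 424112093/2097152

Answer: 424112093/2097152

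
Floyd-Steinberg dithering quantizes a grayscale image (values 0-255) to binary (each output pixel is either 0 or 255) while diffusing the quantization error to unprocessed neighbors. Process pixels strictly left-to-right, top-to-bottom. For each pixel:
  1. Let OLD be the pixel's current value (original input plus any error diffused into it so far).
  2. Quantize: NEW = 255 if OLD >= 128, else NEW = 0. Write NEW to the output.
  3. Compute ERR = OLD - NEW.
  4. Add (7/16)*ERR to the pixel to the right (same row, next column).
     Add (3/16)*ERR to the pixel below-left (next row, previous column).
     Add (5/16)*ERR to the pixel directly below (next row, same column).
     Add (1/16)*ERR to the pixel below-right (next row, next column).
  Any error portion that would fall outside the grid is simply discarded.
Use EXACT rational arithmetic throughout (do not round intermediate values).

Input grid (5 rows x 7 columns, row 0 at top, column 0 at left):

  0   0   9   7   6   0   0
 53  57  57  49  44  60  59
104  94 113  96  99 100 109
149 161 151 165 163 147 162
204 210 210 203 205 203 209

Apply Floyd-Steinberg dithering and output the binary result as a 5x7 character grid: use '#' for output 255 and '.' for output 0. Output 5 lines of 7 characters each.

(0,0): OLD=0 → NEW=0, ERR=0
(0,1): OLD=0 → NEW=0, ERR=0
(0,2): OLD=9 → NEW=0, ERR=9
(0,3): OLD=175/16 → NEW=0, ERR=175/16
(0,4): OLD=2761/256 → NEW=0, ERR=2761/256
(0,5): OLD=19327/4096 → NEW=0, ERR=19327/4096
(0,6): OLD=135289/65536 → NEW=0, ERR=135289/65536
(1,0): OLD=53 → NEW=0, ERR=53
(1,1): OLD=655/8 → NEW=0, ERR=655/8
(1,2): OLD=25007/256 → NEW=0, ERR=25007/256
(1,3): OLD=100085/1024 → NEW=0, ERR=100085/1024
(1,4): OLD=6009625/65536 → NEW=0, ERR=6009625/65536
(1,5): OLD=53820389/524288 → NEW=0, ERR=53820389/524288
(1,6): OLD=879556011/8388608 → NEW=0, ERR=879556011/8388608
(2,0): OLD=17397/128 → NEW=255, ERR=-15243/128
(2,1): OLD=365011/4096 → NEW=0, ERR=365011/4096
(2,2): OLD=13497585/65536 → NEW=255, ERR=-3214095/65536
(2,3): OLD=67311249/524288 → NEW=255, ERR=-66382191/524288
(2,4): OLD=409443271/4194304 → NEW=0, ERR=409443271/4194304
(2,5): OLD=26867509747/134217728 → NEW=255, ERR=-7358010893/134217728
(2,6): OLD=266712141845/2147483648 → NEW=0, ERR=266712141845/2147483648
(3,0): OLD=8421017/65536 → NEW=255, ERR=-8290663/65536
(3,1): OLD=61270137/524288 → NEW=0, ERR=61270137/524288
(3,2): OLD=707290901/4194304 → NEW=255, ERR=-362256619/4194304
(3,3): OLD=431531645/4194304 → NEW=0, ERR=431531645/4194304
(3,4): OLD=473145972889/2147483648 → NEW=255, ERR=-74462357351/2147483648
(3,5): OLD=2475387773743/17179869184 → NEW=255, ERR=-1905478868177/17179869184
(3,6): OLD=40918529127185/274877906944 → NEW=255, ERR=-29175337143535/274877906944
(4,0): OLD=1563459923/8388608 → NEW=255, ERR=-575635117/8388608
(4,1): OLD=25823143443/134217728 → NEW=255, ERR=-8402377197/134217728
(4,2): OLD=391306059653/2147483648 → NEW=255, ERR=-156302270587/2147483648
(4,3): OLD=3288384772407/17179869184 → NEW=255, ERR=-1092481869513/17179869184
(4,4): OLD=20887610278139/137438953472 → NEW=255, ERR=-14159322857221/137438953472
(4,5): OLD=445077419127325/4398046511104 → NEW=0, ERR=445077419127325/4398046511104
(4,6): OLD=15000779905286939/70368744177664 → NEW=255, ERR=-2943249860017381/70368744177664
Row 0: .......
Row 1: .......
Row 2: #.##.#.
Row 3: #.#.###
Row 4: #####.#

Answer: .......
.......
#.##.#.
#.#.###
#####.#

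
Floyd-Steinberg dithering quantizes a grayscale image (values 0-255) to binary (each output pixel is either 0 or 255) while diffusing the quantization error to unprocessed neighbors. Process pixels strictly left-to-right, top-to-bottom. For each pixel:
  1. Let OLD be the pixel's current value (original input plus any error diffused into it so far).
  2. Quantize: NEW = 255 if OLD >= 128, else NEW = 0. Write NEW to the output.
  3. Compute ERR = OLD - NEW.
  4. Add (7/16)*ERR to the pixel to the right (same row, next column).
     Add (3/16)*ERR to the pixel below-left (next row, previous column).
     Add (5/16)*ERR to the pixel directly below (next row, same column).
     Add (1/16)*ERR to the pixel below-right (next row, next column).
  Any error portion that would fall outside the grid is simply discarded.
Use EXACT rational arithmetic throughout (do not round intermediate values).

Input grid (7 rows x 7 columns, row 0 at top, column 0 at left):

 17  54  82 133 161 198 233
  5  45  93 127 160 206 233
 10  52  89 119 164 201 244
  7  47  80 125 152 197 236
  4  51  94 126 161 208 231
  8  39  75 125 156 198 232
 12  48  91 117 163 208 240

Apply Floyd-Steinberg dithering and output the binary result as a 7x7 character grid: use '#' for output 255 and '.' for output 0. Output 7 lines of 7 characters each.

Answer: ...####
..#..##
...####
..#..##
...####
..#.#.#
...#.##

Derivation:
(0,0): OLD=17 → NEW=0, ERR=17
(0,1): OLD=983/16 → NEW=0, ERR=983/16
(0,2): OLD=27873/256 → NEW=0, ERR=27873/256
(0,3): OLD=739879/4096 → NEW=255, ERR=-304601/4096
(0,4): OLD=8419089/65536 → NEW=255, ERR=-8292591/65536
(0,5): OLD=149569911/1048576 → NEW=255, ERR=-117816969/1048576
(0,6): OLD=3084372545/16777216 → NEW=255, ERR=-1193817535/16777216
(1,0): OLD=5589/256 → NEW=0, ERR=5589/256
(1,1): OLD=195027/2048 → NEW=0, ERR=195027/2048
(1,2): OLD=10392911/65536 → NEW=255, ERR=-6318769/65536
(1,3): OLD=11706851/262144 → NEW=0, ERR=11706851/262144
(1,4): OLD=1917310345/16777216 → NEW=0, ERR=1917310345/16777216
(1,5): OLD=26794581465/134217728 → NEW=255, ERR=-7430939175/134217728
(1,6): OLD=385513842327/2147483648 → NEW=255, ERR=-162094487913/2147483648
(2,0): OLD=1136321/32768 → NEW=0, ERR=1136321/32768
(2,1): OLD=84113243/1048576 → NEW=0, ERR=84113243/1048576
(2,2): OLD=1816799441/16777216 → NEW=0, ERR=1816799441/16777216
(2,3): OLD=26270966921/134217728 → NEW=255, ERR=-7954553719/134217728
(2,4): OLD=178449473113/1073741824 → NEW=255, ERR=-95354692007/1073741824
(2,5): OLD=4735998850291/34359738368 → NEW=255, ERR=-4025734433549/34359738368
(2,6): OLD=91090398091989/549755813888 → NEW=255, ERR=-49097334449451/549755813888
(3,0): OLD=551591601/16777216 → NEW=0, ERR=551591601/16777216
(3,1): OLD=14619430877/134217728 → NEW=0, ERR=14619430877/134217728
(3,2): OLD=166854759783/1073741824 → NEW=255, ERR=-106949405337/1073741824
(3,3): OLD=227716687521/4294967296 → NEW=0, ERR=227716687521/4294967296
(3,4): OLD=66944698438321/549755813888 → NEW=0, ERR=66944698438321/549755813888
(3,5): OLD=841635427051683/4398046511104 → NEW=255, ERR=-279866433279837/4398046511104
(3,6): OLD=12168771207497533/70368744177664 → NEW=255, ERR=-5775258557806787/70368744177664
(4,0): OLD=74511891263/2147483648 → NEW=0, ERR=74511891263/2147483648
(4,1): OLD=2872391658675/34359738368 → NEW=0, ERR=2872391658675/34359738368
(4,2): OLD=63879658067293/549755813888 → NEW=0, ERR=63879658067293/549755813888
(4,3): OLD=923640003532559/4398046511104 → NEW=255, ERR=-197861856798961/4398046511104
(4,4): OLD=6007852670363005/35184372088832 → NEW=255, ERR=-2964162212289155/35184372088832
(4,5): OLD=161542740715515389/1125899906842624 → NEW=255, ERR=-125561735529353731/1125899906842624
(4,6): OLD=2748727415440680955/18014398509481984 → NEW=255, ERR=-1844944204477224965/18014398509481984
(5,0): OLD=18976172788169/549755813888 → NEW=0, ERR=18976172788169/549755813888
(5,1): OLD=458193094221251/4398046511104 → NEW=0, ERR=458193094221251/4398046511104
(5,2): OLD=5407137178739397/35184372088832 → NEW=255, ERR=-3564877703912763/35184372088832
(5,3): OLD=16347968728877753/281474976710656 → NEW=0, ERR=16347968728877753/281474976710656
(5,4): OLD=2366385495992906579/18014398509481984 → NEW=255, ERR=-2227286123924999341/18014398509481984
(5,5): OLD=12190594551045954595/144115188075855872 → NEW=0, ERR=12190594551045954595/144115188075855872
(5,6): OLD=530420069668052402861/2305843009213693952 → NEW=255, ERR=-57569897681439554899/2305843009213693952
(6,0): OLD=2978051124322481/70368744177664 → NEW=0, ERR=2978051124322481/70368744177664
(6,1): OLD=92584684829812453/1125899906842624 → NEW=0, ERR=92584684829812453/1125899906842624
(6,2): OLD=2030495682412678927/18014398509481984 → NEW=0, ERR=2030495682412678927/18014398509481984
(6,3): OLD=22330349011850787409/144115188075855872 → NEW=255, ERR=-14419023947492459951/144115188075855872
(6,4): OLD=28846217694338524275/288230376151711744 → NEW=0, ERR=28846217694338524275/288230376151711744
(6,5): OLD=9806678972723088618911/36893488147419103232 → NEW=255, ERR=398839495131217294751/36893488147419103232
(6,6): OLD=142978071342560477458537/590295810358705651712 → NEW=255, ERR=-7547360298909463728023/590295810358705651712
Row 0: ...####
Row 1: ..#..##
Row 2: ...####
Row 3: ..#..##
Row 4: ...####
Row 5: ..#.#.#
Row 6: ...#.##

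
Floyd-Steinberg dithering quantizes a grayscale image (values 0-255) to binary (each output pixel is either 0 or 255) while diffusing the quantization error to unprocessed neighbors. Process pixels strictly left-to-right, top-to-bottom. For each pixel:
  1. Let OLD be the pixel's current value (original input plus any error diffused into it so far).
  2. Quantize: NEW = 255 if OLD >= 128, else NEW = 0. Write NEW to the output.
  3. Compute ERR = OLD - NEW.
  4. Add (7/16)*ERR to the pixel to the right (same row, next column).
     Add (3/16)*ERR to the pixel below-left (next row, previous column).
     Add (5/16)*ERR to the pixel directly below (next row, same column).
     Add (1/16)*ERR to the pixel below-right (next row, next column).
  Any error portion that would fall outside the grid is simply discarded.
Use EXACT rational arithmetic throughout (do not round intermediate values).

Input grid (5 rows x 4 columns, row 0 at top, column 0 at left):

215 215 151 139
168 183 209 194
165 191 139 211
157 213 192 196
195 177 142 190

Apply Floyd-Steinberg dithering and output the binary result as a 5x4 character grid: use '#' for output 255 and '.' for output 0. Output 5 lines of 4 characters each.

Answer: ##.#
####
.#.#
####
#..#

Derivation:
(0,0): OLD=215 → NEW=255, ERR=-40
(0,1): OLD=395/2 → NEW=255, ERR=-115/2
(0,2): OLD=4027/32 → NEW=0, ERR=4027/32
(0,3): OLD=99357/512 → NEW=255, ERR=-31203/512
(1,0): OLD=4631/32 → NEW=255, ERR=-3529/32
(1,1): OLD=35297/256 → NEW=255, ERR=-29983/256
(1,2): OLD=1491477/8192 → NEW=255, ERR=-597483/8192
(1,3): OLD=19780259/131072 → NEW=255, ERR=-13643101/131072
(2,0): OLD=444731/4096 → NEW=0, ERR=444731/4096
(2,1): OLD=23767833/131072 → NEW=255, ERR=-9655527/131072
(2,2): OLD=14979525/262144 → NEW=0, ERR=14979525/262144
(2,3): OLD=834304353/4194304 → NEW=255, ERR=-235243167/4194304
(3,0): OLD=371443243/2097152 → NEW=255, ERR=-163330517/2097152
(3,1): OLD=5818549109/33554432 → NEW=255, ERR=-2737831051/33554432
(3,2): OLD=85383642827/536870912 → NEW=255, ERR=-51518439733/536870912
(3,3): OLD=1203120542221/8589934592 → NEW=255, ERR=-987312778739/8589934592
(4,0): OLD=83409893327/536870912 → NEW=255, ERR=-53492189233/536870912
(4,1): OLD=365289341261/4294967296 → NEW=0, ERR=365289341261/4294967296
(4,2): OLD=16846083906765/137438953472 → NEW=0, ERR=16846083906765/137438953472
(4,3): OLD=443563263031467/2199023255552 → NEW=255, ERR=-117187667134293/2199023255552
Row 0: ##.#
Row 1: ####
Row 2: .#.#
Row 3: ####
Row 4: #..#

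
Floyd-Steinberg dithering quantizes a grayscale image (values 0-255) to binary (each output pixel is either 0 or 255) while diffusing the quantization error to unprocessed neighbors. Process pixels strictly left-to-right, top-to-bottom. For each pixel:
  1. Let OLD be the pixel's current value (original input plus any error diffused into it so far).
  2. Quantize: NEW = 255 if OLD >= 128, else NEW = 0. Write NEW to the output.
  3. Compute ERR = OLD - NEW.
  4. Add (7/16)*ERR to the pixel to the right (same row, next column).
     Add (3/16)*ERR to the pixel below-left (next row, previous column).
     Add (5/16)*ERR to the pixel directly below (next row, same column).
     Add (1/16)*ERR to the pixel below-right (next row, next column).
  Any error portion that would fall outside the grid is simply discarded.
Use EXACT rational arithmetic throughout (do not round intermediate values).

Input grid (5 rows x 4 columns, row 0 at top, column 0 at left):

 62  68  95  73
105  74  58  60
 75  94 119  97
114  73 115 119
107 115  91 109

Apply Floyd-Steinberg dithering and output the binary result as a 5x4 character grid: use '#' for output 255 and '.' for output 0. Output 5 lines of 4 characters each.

Answer: ..#.
#...
..#.
#.#.
.#.#

Derivation:
(0,0): OLD=62 → NEW=0, ERR=62
(0,1): OLD=761/8 → NEW=0, ERR=761/8
(0,2): OLD=17487/128 → NEW=255, ERR=-15153/128
(0,3): OLD=43433/2048 → NEW=0, ERR=43433/2048
(1,0): OLD=18203/128 → NEW=255, ERR=-14437/128
(1,1): OLD=36925/1024 → NEW=0, ERR=36925/1024
(1,2): OLD=1530369/32768 → NEW=0, ERR=1530369/32768
(1,3): OLD=41765335/524288 → NEW=0, ERR=41765335/524288
(2,0): OLD=762095/16384 → NEW=0, ERR=762095/16384
(2,1): OLD=66755637/524288 → NEW=0, ERR=66755637/524288
(2,2): OLD=216520617/1048576 → NEW=255, ERR=-50866263/1048576
(2,3): OLD=1737951269/16777216 → NEW=0, ERR=1737951269/16777216
(3,0): OLD=1278503423/8388608 → NEW=255, ERR=-860591617/8388608
(3,1): OLD=8283606113/134217728 → NEW=0, ERR=8283606113/134217728
(3,2): OLD=331191727519/2147483648 → NEW=255, ERR=-216416602721/2147483648
(3,3): OLD=3582007352281/34359738368 → NEW=0, ERR=3582007352281/34359738368
(4,0): OLD=185784239315/2147483648 → NEW=0, ERR=185784239315/2147483648
(4,1): OLD=2522493407225/17179869184 → NEW=255, ERR=-1858373234695/17179869184
(4,2): OLD=19563850782169/549755813888 → NEW=0, ERR=19563850782169/549755813888
(4,3): OLD=1326879032781759/8796093022208 → NEW=255, ERR=-916124687881281/8796093022208
Row 0: ..#.
Row 1: #...
Row 2: ..#.
Row 3: #.#.
Row 4: .#.#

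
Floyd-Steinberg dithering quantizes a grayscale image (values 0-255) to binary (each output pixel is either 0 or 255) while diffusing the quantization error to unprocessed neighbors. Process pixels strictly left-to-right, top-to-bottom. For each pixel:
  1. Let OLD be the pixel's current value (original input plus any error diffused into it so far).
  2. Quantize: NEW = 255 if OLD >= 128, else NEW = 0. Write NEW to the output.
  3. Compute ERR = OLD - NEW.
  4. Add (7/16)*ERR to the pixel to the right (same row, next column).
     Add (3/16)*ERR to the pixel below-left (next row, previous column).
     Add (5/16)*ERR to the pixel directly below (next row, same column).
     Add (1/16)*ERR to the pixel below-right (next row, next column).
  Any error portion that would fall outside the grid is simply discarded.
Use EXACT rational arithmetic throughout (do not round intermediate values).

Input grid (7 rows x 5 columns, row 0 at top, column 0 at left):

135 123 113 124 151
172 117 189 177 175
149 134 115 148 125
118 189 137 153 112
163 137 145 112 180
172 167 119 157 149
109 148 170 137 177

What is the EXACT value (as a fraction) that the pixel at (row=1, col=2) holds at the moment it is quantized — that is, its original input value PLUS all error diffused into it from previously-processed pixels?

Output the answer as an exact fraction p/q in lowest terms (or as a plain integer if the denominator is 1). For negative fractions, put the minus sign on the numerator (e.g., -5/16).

(0,0): OLD=135 → NEW=255, ERR=-120
(0,1): OLD=141/2 → NEW=0, ERR=141/2
(0,2): OLD=4603/32 → NEW=255, ERR=-3557/32
(0,3): OLD=38589/512 → NEW=0, ERR=38589/512
(0,4): OLD=1507115/8192 → NEW=255, ERR=-581845/8192
(1,0): OLD=4727/32 → NEW=255, ERR=-3433/32
(1,1): OLD=16321/256 → NEW=0, ERR=16321/256
(1,2): OLD=1644085/8192 → NEW=255, ERR=-444875/8192
Target (1,2): original=189, with diffused error = 1644085/8192

Answer: 1644085/8192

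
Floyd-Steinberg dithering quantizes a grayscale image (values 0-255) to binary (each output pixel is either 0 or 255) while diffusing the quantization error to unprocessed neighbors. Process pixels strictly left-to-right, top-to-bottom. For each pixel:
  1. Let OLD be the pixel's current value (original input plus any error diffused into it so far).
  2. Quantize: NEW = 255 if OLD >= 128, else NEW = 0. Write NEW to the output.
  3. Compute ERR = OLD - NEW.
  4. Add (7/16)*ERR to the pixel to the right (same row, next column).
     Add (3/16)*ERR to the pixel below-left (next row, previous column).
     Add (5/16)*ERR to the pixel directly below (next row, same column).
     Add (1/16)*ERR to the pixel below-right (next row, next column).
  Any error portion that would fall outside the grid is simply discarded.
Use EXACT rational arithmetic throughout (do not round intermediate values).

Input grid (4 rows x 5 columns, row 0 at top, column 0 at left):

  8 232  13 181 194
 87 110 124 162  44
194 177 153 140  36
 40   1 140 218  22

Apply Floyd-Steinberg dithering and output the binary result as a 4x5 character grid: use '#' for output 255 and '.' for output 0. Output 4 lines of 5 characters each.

Answer: .#.##
.#.#.
##.#.
..##.

Derivation:
(0,0): OLD=8 → NEW=0, ERR=8
(0,1): OLD=471/2 → NEW=255, ERR=-39/2
(0,2): OLD=143/32 → NEW=0, ERR=143/32
(0,3): OLD=93673/512 → NEW=255, ERR=-36887/512
(0,4): OLD=1331039/8192 → NEW=255, ERR=-757921/8192
(1,0): OLD=2747/32 → NEW=0, ERR=2747/32
(1,1): OLD=36557/256 → NEW=255, ERR=-28723/256
(1,2): OLD=504481/8192 → NEW=0, ERR=504481/8192
(1,3): OLD=4894229/32768 → NEW=255, ERR=-3461611/32768
(1,4): OLD=-18681793/524288 → NEW=0, ERR=-18681793/524288
(2,0): OLD=818335/4096 → NEW=255, ERR=-226145/4096
(2,1): OLD=17654709/131072 → NEW=255, ERR=-15768651/131072
(2,2): OLD=194596671/2097152 → NEW=0, ERR=194596671/2097152
(2,3): OLD=4857047277/33554432 → NEW=255, ERR=-3699332883/33554432
(2,4): OLD=-16090840773/536870912 → NEW=0, ERR=-16090840773/536870912
(3,0): OLD=396927/2097152 → NEW=0, ERR=396927/2097152
(3,1): OLD=-378577693/16777216 → NEW=0, ERR=-378577693/16777216
(3,2): OLD=70294800353/536870912 → NEW=255, ERR=-66607282207/536870912
(3,3): OLD=138994045053/1073741824 → NEW=255, ERR=-134810120067/1073741824
(3,4): OLD=-845000778407/17179869184 → NEW=0, ERR=-845000778407/17179869184
Row 0: .#.##
Row 1: .#.#.
Row 2: ##.#.
Row 3: ..##.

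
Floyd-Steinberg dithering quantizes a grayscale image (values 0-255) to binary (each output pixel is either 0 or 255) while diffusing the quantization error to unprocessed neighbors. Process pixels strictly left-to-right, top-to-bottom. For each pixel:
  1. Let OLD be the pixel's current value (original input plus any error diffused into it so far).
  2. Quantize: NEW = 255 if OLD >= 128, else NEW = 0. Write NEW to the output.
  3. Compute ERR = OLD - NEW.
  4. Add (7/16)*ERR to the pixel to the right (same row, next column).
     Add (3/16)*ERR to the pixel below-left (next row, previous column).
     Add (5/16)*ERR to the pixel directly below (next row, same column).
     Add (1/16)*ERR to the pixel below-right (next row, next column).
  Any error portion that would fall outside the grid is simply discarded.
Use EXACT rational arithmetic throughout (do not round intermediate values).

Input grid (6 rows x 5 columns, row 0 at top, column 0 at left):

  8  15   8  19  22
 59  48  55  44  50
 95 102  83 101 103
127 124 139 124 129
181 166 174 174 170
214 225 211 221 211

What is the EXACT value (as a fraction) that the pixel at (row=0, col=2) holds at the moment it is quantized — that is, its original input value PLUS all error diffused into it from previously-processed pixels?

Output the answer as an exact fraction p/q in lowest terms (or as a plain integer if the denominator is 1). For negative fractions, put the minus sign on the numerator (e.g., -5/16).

(0,0): OLD=8 → NEW=0, ERR=8
(0,1): OLD=37/2 → NEW=0, ERR=37/2
(0,2): OLD=515/32 → NEW=0, ERR=515/32
Target (0,2): original=8, with diffused error = 515/32

Answer: 515/32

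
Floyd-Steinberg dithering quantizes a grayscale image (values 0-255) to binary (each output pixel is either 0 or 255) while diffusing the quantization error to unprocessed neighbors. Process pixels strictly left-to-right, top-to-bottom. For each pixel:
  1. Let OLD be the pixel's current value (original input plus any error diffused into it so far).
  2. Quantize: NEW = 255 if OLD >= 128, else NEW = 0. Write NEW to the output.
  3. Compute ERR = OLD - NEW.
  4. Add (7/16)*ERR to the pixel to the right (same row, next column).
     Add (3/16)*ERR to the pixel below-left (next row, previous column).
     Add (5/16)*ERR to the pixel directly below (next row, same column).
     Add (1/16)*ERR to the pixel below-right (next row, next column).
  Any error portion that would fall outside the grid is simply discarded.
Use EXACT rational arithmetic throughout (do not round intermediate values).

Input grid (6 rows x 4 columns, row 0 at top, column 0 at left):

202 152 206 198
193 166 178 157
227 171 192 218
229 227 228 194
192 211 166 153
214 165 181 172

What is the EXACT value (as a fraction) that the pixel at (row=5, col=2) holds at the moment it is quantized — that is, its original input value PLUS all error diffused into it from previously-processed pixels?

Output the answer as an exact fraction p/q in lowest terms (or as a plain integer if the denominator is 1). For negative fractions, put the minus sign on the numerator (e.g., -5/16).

(0,0): OLD=202 → NEW=255, ERR=-53
(0,1): OLD=2061/16 → NEW=255, ERR=-2019/16
(0,2): OLD=38603/256 → NEW=255, ERR=-26677/256
(0,3): OLD=624269/4096 → NEW=255, ERR=-420211/4096
(1,0): OLD=39111/256 → NEW=255, ERR=-26169/256
(1,1): OLD=120817/2048 → NEW=0, ERR=120817/2048
(1,2): OLD=9445189/65536 → NEW=255, ERR=-7266491/65536
(1,3): OLD=73314803/1048576 → NEW=0, ERR=73314803/1048576
(2,0): OLD=6754027/32768 → NEW=255, ERR=-1601813/32768
(2,1): OLD=147713097/1048576 → NEW=255, ERR=-119673783/1048576
(2,2): OLD=260499053/2097152 → NEW=0, ERR=260499053/2097152
(2,3): OLD=9638979865/33554432 → NEW=255, ERR=1082599705/33554432
(3,0): OLD=3226671035/16777216 → NEW=255, ERR=-1051519045/16777216
(3,1): OLD=49432161573/268435456 → NEW=255, ERR=-19018879707/268435456
(3,2): OLD=1008185683931/4294967296 → NEW=255, ERR=-87030976549/4294967296
(3,3): OLD=13948727522685/68719476736 → NEW=255, ERR=-3574739044995/68719476736
(4,0): OLD=683455558111/4294967296 → NEW=255, ERR=-411761102369/4294967296
(4,1): OLD=4782844846493/34359738368 → NEW=255, ERR=-3978888437347/34359738368
(4,2): OLD=104258963624061/1099511627776 → NEW=0, ERR=104258963624061/1099511627776
(4,3): OLD=3113158156567931/17592186044416 → NEW=255, ERR=-1372849284758149/17592186044416
(5,0): OLD=89240634765231/549755813888 → NEW=255, ERR=-50947097776209/549755813888
(5,1): OLD=1760195227151913/17592186044416 → NEW=0, ERR=1760195227151913/17592186044416
(5,2): OLD=2045416116575653/8796093022208 → NEW=255, ERR=-197587604087387/8796093022208
Target (5,2): original=181, with diffused error = 2045416116575653/8796093022208

Answer: 2045416116575653/8796093022208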